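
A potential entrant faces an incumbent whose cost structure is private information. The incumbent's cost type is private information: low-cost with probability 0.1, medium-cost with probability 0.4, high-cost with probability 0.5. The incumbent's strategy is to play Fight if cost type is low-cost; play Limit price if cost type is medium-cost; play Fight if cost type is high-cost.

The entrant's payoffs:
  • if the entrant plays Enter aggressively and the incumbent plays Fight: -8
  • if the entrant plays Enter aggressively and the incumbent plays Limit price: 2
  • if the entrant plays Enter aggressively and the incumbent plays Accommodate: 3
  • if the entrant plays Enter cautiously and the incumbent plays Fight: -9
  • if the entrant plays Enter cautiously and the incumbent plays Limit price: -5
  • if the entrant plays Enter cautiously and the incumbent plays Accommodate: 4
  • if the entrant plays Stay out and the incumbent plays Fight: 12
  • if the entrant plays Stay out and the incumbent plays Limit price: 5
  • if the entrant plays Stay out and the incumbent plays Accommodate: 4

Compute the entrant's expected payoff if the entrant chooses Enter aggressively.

E[Enter aggressively] = 0.1·(-8) + 0.4·2 + 0.5·(-8) = (-0.8) + 0.8 + (-4) = -4

-4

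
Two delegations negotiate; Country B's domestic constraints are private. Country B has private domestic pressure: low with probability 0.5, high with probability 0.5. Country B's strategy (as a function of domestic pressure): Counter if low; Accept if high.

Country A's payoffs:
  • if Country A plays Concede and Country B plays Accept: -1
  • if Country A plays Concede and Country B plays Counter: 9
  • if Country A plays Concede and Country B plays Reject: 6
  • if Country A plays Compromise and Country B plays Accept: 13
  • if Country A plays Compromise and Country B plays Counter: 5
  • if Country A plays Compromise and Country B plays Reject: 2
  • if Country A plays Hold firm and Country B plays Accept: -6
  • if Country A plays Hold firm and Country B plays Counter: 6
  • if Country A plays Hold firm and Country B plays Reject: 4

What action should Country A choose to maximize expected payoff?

E[Concede] = 0.5·(9) + 0.5·(-1) = 4
E[Compromise] = 0.5·(5) + 0.5·(13) = 9
E[Hold firm] = 0.5·(6) + 0.5·(-6) = 0
Best response: Compromise (9 is the largest).

Compromise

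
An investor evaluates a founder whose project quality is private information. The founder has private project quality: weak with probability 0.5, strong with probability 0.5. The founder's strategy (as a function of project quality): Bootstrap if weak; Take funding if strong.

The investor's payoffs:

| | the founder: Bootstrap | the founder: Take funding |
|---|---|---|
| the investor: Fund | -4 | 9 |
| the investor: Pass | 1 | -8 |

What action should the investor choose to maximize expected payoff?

E[Fund] = 0.5·(-4) + 0.5·(9) = 2.5
E[Pass] = 0.5·(1) + 0.5·(-8) = -3.5
Best response: Fund (2.5 is the largest).

Fund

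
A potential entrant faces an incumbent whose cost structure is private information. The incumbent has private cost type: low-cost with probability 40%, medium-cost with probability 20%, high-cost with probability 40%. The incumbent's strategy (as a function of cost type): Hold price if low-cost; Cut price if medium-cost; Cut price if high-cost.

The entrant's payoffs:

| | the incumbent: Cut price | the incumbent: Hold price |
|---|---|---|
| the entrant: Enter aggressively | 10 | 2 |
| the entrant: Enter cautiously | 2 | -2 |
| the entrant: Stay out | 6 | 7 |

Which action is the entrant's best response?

Enter aggressively

Compute the entrant's expected payoff for each action, taking the expectation over the incumbent's type.
E[Enter aggressively] = 0.4·(2) + 0.2·(10) + 0.4·(10) = 6.8
E[Enter cautiously] = 0.4·(-2) + 0.2·(2) + 0.4·(2) = 0.4
E[Stay out] = 0.4·(7) + 0.2·(6) + 0.4·(6) = 6.4
Best response: Enter aggressively (6.8 is the largest).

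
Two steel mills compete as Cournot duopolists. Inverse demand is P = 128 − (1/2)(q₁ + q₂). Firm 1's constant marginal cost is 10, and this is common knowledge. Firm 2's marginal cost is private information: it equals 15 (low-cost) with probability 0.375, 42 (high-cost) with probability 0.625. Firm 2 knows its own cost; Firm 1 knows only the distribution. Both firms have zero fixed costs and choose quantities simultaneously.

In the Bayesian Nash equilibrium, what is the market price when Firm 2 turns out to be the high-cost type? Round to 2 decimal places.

Type-c best response for Firm 2: q₂(c) = (128 − c) − q₁/2.
Firm 1 maximizes expected profit; its first-order condition is 128 − q₁ − (1/2)E[q₂] − 10 = 0.
Substituting E[q₂] and solving: E[c₂] = 31.875, so q₁ = (128 − 2·10 + 31.875)/(3/2) = 93.25.
q₂(high-cost) = 39.375, so P = 128 − (1/2)·(93.25 + 39.375) = 61.6875.

61.69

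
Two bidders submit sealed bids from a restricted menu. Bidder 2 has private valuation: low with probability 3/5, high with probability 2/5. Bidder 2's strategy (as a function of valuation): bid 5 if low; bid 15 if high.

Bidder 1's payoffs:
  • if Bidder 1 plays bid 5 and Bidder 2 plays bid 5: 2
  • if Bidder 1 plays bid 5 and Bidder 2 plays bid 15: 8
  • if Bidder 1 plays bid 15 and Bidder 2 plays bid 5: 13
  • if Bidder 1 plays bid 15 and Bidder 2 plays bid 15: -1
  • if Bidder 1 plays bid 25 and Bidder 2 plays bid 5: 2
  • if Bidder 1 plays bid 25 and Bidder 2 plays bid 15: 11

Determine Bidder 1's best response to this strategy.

E[bid 5] = 3/5·(2) + 2/5·(8) = 22/5
E[bid 15] = 3/5·(13) + 2/5·(-1) = 37/5
E[bid 25] = 3/5·(2) + 2/5·(11) = 28/5
Best response: bid 15 (37/5 is the largest).

bid 15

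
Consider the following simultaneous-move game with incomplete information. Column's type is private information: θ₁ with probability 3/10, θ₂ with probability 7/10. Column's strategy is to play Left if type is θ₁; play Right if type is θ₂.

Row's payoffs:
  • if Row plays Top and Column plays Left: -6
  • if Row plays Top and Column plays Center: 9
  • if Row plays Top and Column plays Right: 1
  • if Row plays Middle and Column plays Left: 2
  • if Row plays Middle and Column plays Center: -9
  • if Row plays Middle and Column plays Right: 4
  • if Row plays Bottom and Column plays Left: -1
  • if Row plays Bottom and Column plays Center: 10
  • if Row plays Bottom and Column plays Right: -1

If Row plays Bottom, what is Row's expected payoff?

-1

E[Bottom] = 3/10·(-1) + 7/10·(-1) = (-3/10) + (-7/10) = -1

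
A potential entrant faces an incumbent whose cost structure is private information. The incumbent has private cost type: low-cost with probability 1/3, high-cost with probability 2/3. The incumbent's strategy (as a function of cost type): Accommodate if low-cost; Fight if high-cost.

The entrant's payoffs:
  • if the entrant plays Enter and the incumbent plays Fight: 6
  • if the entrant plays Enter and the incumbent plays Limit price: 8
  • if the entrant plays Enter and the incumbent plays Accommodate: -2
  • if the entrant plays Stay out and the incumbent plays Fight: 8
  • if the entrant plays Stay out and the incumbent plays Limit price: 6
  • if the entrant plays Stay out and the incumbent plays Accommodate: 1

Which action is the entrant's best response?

Stay out

E[Enter] = 1/3·(-2) + 2/3·(6) = 10/3
E[Stay out] = 1/3·(1) + 2/3·(8) = 17/3
Best response: Stay out (17/3 is the largest).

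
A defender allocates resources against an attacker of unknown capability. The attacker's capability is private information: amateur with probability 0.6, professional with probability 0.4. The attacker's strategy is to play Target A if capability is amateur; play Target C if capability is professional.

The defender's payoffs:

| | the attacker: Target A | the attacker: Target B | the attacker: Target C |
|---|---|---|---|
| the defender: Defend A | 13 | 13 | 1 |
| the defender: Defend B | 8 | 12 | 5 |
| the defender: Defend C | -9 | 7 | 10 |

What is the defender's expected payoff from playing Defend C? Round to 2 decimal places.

-1.40

Take the expectation over the attacker's capability, weighting each type's action by its prior probability.
E[Defend C] = 0.6·(-9) + 0.4·10 = (-5.4) + 4 = -1.4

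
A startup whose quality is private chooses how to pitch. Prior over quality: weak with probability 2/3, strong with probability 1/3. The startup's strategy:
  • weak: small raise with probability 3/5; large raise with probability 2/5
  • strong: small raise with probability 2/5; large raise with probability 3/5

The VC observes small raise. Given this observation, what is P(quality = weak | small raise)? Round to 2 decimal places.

0.75

P(small raise) = (2/3)·(3/5) + (1/3)·(2/5) = 8/15
P(weak | small raise) = ((2/3)·(3/5)) / (8/15) = (2/5) / (8/15) = 3/4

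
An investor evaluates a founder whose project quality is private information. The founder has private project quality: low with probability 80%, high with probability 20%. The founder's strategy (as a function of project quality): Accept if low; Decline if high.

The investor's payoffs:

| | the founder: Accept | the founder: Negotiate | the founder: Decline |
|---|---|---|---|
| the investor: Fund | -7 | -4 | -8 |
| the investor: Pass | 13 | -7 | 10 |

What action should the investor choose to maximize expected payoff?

Pass

Compute the investor's expected payoff for each action, taking the expectation over the founder's type.
E[Fund] = 0.8·(-7) + 0.2·(-8) = -7.2
E[Pass] = 0.8·(13) + 0.2·(10) = 12.4
Best response: Pass (12.4 is the largest).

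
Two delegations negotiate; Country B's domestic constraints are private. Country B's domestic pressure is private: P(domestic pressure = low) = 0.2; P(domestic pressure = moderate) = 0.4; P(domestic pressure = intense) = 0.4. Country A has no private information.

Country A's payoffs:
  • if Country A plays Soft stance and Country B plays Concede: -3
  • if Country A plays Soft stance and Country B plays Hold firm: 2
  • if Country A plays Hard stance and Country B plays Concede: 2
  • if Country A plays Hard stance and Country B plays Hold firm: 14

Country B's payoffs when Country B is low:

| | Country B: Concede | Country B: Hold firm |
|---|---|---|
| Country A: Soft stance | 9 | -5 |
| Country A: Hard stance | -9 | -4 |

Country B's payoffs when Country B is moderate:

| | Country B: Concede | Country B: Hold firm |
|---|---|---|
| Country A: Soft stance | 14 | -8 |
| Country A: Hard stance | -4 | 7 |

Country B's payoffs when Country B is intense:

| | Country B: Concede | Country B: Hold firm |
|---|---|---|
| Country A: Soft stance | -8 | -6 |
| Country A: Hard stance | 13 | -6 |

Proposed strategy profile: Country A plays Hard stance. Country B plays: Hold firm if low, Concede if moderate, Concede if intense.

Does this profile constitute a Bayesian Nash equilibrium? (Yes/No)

No

A profile is a BNE iff every type of every player is best-responding given beliefs about the other side.
Country A plays Hard stance: E[Hard stance] = 0.2·(14) + 0.4·(2) + 0.4·(2) = 4.4; E[Soft stance] = -2. Best-responding. ✓
Country B (domestic pressure low), facing Hard stance: Concede gives -9, Hold firm gives -4. Proposed Hold firm is best. ✓
Country B (domestic pressure moderate), facing Hard stance: Concede gives -4, Hold firm gives 7. Proposed Concede is not best — profitable deviation exists. ✗
Country B (domestic pressure intense), facing Hard stance: Concede gives 13, Hold firm gives -6. Proposed Concede is best. ✓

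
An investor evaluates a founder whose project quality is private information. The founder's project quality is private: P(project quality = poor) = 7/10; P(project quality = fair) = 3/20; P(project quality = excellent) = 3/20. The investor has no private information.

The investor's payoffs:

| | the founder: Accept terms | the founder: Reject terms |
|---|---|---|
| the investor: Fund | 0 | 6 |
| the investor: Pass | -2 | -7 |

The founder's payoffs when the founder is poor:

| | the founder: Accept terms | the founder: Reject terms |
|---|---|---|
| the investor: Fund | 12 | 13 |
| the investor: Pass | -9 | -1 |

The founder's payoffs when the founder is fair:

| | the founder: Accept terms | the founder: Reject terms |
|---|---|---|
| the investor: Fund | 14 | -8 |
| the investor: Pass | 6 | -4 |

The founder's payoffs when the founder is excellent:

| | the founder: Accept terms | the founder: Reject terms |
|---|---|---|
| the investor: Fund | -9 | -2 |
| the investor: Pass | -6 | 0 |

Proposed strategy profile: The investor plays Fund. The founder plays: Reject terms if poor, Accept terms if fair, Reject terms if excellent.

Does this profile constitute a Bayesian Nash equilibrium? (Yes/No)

Yes

The investor plays Fund: E[Fund] = 7/10·(6) + 3/20·(0) + 3/20·(6) = 51/10; E[Pass] = -25/4. Best-responding. ✓
The founder (project quality poor), facing Fund: Accept terms gives 12, Reject terms gives 13. Proposed Reject terms is best. ✓
The founder (project quality fair), facing Fund: Accept terms gives 14, Reject terms gives -8. Proposed Accept terms is best. ✓
The founder (project quality excellent), facing Fund: Accept terms gives -9, Reject terms gives -2. Proposed Reject terms is best. ✓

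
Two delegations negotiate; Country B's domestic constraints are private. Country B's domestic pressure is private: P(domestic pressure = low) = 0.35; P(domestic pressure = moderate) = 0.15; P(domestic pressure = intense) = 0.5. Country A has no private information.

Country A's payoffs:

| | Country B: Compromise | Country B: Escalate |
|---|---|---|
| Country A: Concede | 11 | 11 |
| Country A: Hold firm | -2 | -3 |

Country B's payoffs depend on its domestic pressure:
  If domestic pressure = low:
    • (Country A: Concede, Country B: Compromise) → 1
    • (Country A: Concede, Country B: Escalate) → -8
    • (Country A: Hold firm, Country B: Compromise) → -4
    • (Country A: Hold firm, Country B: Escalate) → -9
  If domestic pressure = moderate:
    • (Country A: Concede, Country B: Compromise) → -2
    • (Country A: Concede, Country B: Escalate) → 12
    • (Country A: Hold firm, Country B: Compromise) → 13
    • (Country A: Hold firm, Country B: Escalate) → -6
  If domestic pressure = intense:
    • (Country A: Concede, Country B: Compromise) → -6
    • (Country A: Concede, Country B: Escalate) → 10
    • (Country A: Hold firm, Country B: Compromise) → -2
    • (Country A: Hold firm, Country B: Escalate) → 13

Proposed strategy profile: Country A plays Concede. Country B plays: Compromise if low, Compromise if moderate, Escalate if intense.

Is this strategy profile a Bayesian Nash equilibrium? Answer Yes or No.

No

Country A plays Concede: E[Concede] = 0.35·(11) + 0.15·(11) + 0.5·(11) = 11; E[Hold firm] = -2.5. Best-responding. ✓
Country B (domestic pressure low), facing Concede: Compromise gives 1, Escalate gives -8. Proposed Compromise is best. ✓
Country B (domestic pressure moderate), facing Concede: Compromise gives -2, Escalate gives 12. Proposed Compromise is not best — profitable deviation exists. ✗
Country B (domestic pressure intense), facing Concede: Compromise gives -6, Escalate gives 10. Proposed Escalate is best. ✓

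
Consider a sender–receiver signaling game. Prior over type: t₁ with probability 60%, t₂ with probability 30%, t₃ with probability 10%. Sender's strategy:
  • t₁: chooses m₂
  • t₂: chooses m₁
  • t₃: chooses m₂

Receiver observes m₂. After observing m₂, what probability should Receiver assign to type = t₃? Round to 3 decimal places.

0.143

P(m₂) = 0.6·1 + 0.3·0 + 0.1·1 = 0.7
P(t₃ | m₂) = (0.1·1) / 0.7 = 0.1 / 0.7 = 0.142857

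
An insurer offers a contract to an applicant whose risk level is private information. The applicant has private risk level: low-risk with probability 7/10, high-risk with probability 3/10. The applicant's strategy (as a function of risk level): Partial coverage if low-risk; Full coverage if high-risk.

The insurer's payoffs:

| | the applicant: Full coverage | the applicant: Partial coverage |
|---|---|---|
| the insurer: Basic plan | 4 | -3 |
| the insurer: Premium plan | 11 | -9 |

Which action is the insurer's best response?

Basic plan

Compute the insurer's expected payoff for each action, taking the expectation over the applicant's type.
E[Basic plan] = 7/10·(-3) + 3/10·(4) = -9/10
E[Premium plan] = 7/10·(-9) + 3/10·(11) = -3
Best response: Basic plan (-9/10 is the largest).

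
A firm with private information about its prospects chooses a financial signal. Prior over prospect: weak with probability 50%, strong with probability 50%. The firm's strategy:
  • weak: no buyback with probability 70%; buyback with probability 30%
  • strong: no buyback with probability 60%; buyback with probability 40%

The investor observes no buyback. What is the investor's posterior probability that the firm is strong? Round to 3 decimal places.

0.462

Apply Bayes' rule using the sender's strategy as the likelihood.
P(no buyback) = 0.5·0.7 + 0.5·0.6 = 0.65
P(strong | no buyback) = (0.5·0.6) / 0.65 = 0.3 / 0.65 = 0.461538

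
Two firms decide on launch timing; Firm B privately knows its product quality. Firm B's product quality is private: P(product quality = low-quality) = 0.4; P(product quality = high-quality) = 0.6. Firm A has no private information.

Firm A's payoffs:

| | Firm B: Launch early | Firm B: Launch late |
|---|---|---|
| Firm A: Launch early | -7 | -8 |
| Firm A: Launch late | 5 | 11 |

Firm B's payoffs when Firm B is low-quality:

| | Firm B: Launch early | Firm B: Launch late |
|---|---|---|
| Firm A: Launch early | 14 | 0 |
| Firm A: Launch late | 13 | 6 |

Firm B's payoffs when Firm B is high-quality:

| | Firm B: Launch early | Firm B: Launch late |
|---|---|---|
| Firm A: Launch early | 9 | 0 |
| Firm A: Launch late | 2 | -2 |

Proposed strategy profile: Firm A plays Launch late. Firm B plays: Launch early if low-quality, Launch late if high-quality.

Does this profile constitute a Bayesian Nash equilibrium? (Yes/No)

No

Firm A plays Launch late: E[Launch late] = 0.4·(5) + 0.6·(11) = 8.6; E[Launch early] = -7.6. Best-responding. ✓
Firm B (product quality low-quality), facing Launch late: Launch early gives 13, Launch late gives 6. Proposed Launch early is best. ✓
Firm B (product quality high-quality), facing Launch late: Launch early gives 2, Launch late gives -2. Proposed Launch late is not best — profitable deviation exists. ✗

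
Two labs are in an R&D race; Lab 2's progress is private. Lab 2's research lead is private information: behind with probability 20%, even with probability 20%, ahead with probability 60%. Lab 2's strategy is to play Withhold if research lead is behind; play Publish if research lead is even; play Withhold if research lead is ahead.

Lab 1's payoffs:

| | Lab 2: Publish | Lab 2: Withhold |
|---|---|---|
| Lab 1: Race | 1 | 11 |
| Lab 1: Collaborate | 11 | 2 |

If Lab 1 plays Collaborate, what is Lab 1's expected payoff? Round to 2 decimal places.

3.80

E[Collaborate] = 0.2·2 + 0.2·11 + 0.6·2 = 0.4 + 2.2 + 1.2 = 3.8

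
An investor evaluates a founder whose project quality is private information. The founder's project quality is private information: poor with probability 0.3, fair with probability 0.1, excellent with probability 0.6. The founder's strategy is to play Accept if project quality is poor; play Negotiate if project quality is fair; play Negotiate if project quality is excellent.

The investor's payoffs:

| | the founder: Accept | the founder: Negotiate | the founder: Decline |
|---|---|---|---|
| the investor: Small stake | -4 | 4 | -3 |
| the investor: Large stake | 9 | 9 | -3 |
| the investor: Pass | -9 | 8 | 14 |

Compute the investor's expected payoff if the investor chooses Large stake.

E[Large stake] = 0.3·9 + 0.1·9 + 0.6·9 = 2.7 + 0.9 + 5.4 = 9

9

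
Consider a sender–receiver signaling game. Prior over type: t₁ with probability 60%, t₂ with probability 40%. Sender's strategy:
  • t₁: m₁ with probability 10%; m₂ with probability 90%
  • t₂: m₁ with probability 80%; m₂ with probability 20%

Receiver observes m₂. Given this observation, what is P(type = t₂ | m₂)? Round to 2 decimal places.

P(m₂) = 0.6·0.9 + 0.4·0.2 = 0.62
P(t₂ | m₂) = (0.4·0.2) / 0.62 = 0.08 / 0.62 = 0.129032

0.13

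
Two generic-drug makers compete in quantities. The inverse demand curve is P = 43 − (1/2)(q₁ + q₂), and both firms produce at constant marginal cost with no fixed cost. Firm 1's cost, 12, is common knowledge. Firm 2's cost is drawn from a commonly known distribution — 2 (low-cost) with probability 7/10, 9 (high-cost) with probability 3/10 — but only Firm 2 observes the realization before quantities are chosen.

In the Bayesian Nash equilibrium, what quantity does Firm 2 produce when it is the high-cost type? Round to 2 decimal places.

Firm 2 with cost c maximizes (43 − (1/2)(q₁+q₂) − c)·q₂, giving q₂(c) = (43 − c − (1/2)q₁).
E[c₂] = 7/10·2 + 3/10·9 = 4.1
Firm 1's FOC against E[q₂] yields q₁ = (43 − 2·12 + E[c₂])/(3/2) = (43 − 24 + 4.1)/(3/2) = 15.4.
q₂(high-cost) = (43 − 9 − (1/2)·15.4) = 26.3.

26.30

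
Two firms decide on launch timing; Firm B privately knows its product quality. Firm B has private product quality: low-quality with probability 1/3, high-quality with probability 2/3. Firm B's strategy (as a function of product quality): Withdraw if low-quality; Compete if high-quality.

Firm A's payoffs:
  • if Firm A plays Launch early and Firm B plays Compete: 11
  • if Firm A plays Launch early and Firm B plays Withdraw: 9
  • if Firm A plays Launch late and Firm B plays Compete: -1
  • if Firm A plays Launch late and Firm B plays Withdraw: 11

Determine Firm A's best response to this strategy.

E[Launch early] = 1/3·(9) + 2/3·(11) = 31/3
E[Launch late] = 1/3·(11) + 2/3·(-1) = 3
Best response: Launch early (31/3 is the largest).

Launch early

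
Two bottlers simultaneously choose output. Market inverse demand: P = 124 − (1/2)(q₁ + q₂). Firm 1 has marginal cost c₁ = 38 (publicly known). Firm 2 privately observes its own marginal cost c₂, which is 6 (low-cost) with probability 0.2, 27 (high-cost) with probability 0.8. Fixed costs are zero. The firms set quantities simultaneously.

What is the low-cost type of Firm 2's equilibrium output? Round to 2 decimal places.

94.40

Firm 2 with cost c maximizes (124 − (1/2)(q₁+q₂) − c)·q₂, giving q₂(c) = (124 − c − (1/2)q₁).
E[c₂] = 0.2·6 + 0.8·27 = 22.8
Firm 1's FOC against E[q₂] yields q₁ = (124 − 2·38 + E[c₂])/(3/2) = (124 − 76 + 22.8)/(3/2) = 47.2.
q₂(low-cost) = (124 − 6 − (1/2)·47.2) = 94.4.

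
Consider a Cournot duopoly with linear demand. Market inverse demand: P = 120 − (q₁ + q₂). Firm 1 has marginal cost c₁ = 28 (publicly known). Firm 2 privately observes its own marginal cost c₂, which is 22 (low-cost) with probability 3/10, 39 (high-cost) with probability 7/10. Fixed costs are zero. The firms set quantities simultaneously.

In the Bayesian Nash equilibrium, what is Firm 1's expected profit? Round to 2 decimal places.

1064.93

Each type of Firm 2 best-responds to q₁; Firm 1 best-responds to the expected q₂ over Firm 2's types.
Firm 2 with cost c maximizes (120 − (q₁+q₂) − c)·q₂, giving q₂(c) = (120 − c − q₁)/2.
E[c₂] = 3/10·22 + 7/10·39 = 33.9
Firm 1's FOC against E[q₂] yields q₁ = (120 − 2·28 + E[c₂])/3 = (120 − 56 + 33.9)/3 = 32.6333.
E[P] = 120 − (q₁ + E[q₂]) = 60.6333; Firm 1's expected profit = (E[P] − 28)·q₁ = (60.6333 − 28)·32.6333 = 1064.93.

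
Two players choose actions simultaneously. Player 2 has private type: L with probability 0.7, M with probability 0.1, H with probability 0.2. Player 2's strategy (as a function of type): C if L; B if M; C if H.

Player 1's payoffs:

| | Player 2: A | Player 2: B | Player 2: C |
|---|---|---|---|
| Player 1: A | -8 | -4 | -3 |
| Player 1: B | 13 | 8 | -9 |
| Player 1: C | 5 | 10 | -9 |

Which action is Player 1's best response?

A

E[A] = 0.7·(-3) + 0.1·(-4) + 0.2·(-3) = -3.1
E[B] = 0.7·(-9) + 0.1·(8) + 0.2·(-9) = -7.3
E[C] = 0.7·(-9) + 0.1·(10) + 0.2·(-9) = -7.1
Best response: A (-3.1 is the largest).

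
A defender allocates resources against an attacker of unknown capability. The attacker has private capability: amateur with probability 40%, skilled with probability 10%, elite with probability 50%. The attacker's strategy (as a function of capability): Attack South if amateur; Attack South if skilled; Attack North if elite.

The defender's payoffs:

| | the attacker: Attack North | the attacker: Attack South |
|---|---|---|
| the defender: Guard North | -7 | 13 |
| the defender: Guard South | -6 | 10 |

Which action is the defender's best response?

Compute the defender's expected payoff for each action, taking the expectation over the attacker's type.
E[Guard North] = 0.4·(13) + 0.1·(13) + 0.5·(-7) = 3
E[Guard South] = 0.4·(10) + 0.1·(10) + 0.5·(-6) = 2
Best response: Guard North (3 is the largest).

Guard North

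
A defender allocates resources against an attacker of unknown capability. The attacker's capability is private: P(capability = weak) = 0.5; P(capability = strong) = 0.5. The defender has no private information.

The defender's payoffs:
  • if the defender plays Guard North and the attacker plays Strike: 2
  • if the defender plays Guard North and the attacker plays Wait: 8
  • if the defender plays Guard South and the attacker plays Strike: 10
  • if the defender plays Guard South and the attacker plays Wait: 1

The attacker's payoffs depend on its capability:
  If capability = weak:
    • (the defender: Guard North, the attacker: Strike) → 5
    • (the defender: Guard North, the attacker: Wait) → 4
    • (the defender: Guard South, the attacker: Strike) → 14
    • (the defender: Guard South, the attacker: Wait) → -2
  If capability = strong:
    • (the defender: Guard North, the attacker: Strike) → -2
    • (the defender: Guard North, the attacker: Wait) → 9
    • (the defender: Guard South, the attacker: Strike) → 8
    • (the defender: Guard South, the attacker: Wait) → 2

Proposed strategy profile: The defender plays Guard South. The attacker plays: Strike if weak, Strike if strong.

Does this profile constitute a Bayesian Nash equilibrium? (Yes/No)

Yes

The defender plays Guard South: E[Guard South] = 0.5·(10) + 0.5·(10) = 10; E[Guard North] = 2. Best-responding. ✓
The attacker (capability weak), facing Guard South: Strike gives 14, Wait gives -2. Proposed Strike is best. ✓
The attacker (capability strong), facing Guard South: Strike gives 8, Wait gives 2. Proposed Strike is best. ✓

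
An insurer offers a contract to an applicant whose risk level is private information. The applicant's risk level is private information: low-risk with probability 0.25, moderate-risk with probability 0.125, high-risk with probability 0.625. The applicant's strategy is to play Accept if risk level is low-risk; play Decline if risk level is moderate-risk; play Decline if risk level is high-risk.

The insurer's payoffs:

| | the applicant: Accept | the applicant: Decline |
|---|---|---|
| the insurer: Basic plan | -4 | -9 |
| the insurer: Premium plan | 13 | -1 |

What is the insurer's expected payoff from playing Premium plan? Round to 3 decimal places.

Take the expectation over the applicant's risk level, weighting each type's action by its prior probability.
E[Premium plan] = 0.25·13 + 0.125·(-1) + 0.625·(-1) = 3.25 + (-0.125) + (-0.625) = 2.5

2.500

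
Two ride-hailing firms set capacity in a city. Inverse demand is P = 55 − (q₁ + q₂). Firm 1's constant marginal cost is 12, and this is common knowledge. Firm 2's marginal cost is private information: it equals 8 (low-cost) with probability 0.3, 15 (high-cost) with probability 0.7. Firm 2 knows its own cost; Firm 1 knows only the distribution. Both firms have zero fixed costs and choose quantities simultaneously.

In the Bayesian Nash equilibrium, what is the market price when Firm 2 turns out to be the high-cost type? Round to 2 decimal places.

27.68

Firm 2 with cost c maximizes (55 − (q₁+q₂) − c)·q₂, giving q₂(c) = (55 − c − q₁)/2.
E[c₂] = 0.3·8 + 0.7·15 = 12.9
Firm 1's FOC against E[q₂] yields q₁ = (55 − 2·12 + E[c₂])/3 = (55 − 24 + 12.9)/3 = 14.6333.
q₂(high-cost) = 12.6833, so P = 55 − (14.6333 + 12.6833) = 27.6833.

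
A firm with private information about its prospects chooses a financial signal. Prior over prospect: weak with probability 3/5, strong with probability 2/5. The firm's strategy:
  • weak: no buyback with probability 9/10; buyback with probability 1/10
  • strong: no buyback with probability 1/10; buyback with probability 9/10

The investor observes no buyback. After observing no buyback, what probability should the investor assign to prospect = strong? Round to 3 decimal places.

P(no buyback) = (3/5)·(9/10) + (2/5)·(1/10) = 29/50
P(strong | no buyback) = ((2/5)·(1/10)) / (29/50) = (1/25) / (29/50) = 2/29

0.069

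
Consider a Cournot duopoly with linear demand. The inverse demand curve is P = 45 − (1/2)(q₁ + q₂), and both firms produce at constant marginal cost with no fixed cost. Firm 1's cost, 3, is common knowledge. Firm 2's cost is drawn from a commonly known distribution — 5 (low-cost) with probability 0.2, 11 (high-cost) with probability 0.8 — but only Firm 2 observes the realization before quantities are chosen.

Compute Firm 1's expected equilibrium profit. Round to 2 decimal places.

Firm 2 with cost c maximizes (45 − (1/2)(q₁+q₂) − c)·q₂, giving q₂(c) = (45 − c − (1/2)q₁).
E[c₂] = 0.2·5 + 0.8·11 = 9.8
Firm 1's FOC against E[q₂] yields q₁ = (45 − 2·3 + E[c₂])/(3/2) = (45 − 6 + 9.8)/(3/2) = 32.5333.
E[P] = 45 − (1/2)·(q₁ + E[q₂]) = 19.2667; Firm 1's expected profit = (E[P] − 3)·q₁ = (19.2667 − 3)·32.5333 = 529.209.

529.21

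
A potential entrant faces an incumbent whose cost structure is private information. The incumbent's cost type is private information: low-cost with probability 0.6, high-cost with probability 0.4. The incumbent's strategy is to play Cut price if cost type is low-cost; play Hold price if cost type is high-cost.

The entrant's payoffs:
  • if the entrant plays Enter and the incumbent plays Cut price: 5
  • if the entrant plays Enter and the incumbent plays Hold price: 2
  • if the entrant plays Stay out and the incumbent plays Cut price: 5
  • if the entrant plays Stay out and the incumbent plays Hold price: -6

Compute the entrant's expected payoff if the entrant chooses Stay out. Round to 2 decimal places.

0.60

Take the expectation over the incumbent's cost type, weighting each type's action by its prior probability.
E[Stay out] = 0.6·5 + 0.4·(-6) = 3 + (-2.4) = 0.6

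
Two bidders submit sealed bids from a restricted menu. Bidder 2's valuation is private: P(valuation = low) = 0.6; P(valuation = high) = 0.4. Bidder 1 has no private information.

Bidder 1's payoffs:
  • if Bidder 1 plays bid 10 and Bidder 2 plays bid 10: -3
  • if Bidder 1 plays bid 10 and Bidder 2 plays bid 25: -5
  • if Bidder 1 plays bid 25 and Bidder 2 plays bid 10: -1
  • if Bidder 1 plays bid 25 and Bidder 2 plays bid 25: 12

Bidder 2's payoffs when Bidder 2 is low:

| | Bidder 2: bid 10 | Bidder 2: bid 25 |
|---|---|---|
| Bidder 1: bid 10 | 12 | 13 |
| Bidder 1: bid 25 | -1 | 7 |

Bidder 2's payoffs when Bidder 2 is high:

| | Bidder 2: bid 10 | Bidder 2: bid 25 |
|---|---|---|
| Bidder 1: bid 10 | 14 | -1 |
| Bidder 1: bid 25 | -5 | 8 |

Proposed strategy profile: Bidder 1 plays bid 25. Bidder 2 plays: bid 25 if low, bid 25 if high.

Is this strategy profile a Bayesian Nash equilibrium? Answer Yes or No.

Yes

Bidder 1 plays bid 25: E[bid 25] = 0.6·(12) + 0.4·(12) = 12; E[bid 10] = -5. Best-responding. ✓
Bidder 2 (valuation low), facing bid 25: bid 10 gives -1, bid 25 gives 7. Proposed bid 25 is best. ✓
Bidder 2 (valuation high), facing bid 25: bid 10 gives -5, bid 25 gives 8. Proposed bid 25 is best. ✓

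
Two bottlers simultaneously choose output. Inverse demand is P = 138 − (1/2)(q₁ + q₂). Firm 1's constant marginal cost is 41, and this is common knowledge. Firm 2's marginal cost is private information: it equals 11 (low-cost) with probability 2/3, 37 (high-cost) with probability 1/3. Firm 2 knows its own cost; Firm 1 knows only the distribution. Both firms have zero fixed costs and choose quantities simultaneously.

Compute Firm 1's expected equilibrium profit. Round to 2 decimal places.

Firm 2 with cost c maximizes (138 − (1/2)(q₁+q₂) − c)·q₂, giving q₂(c) = (138 − c − (1/2)q₁).
E[c₂] = 2/3·11 + 1/3·37 = 19.6667
Firm 1's FOC against E[q₂] yields q₁ = (138 − 2·41 + E[c₂])/(3/2) = (138 − 82 + 19.6667)/(3/2) = 50.4444.
E[P] = 138 − (1/2)·(q₁ + E[q₂]) = 66.2222; Firm 1's expected profit = (E[P] − 41)·q₁ = (66.2222 − 41)·50.4444 = 1272.32.

1272.32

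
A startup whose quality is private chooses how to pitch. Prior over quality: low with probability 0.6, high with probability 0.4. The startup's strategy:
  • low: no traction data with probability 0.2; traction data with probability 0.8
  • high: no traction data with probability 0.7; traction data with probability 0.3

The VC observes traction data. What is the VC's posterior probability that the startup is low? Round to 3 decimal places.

0.800

P(traction data) = 0.6·0.8 + 0.4·0.3 = 0.6
P(low | traction data) = (0.6·0.8) / 0.6 = 0.48 / 0.6 = 0.8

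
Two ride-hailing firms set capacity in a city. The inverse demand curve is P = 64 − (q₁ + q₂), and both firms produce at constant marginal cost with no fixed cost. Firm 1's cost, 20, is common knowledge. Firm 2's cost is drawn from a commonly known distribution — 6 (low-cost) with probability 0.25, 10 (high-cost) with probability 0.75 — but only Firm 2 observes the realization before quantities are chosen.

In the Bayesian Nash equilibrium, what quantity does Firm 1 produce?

11

Type-c best response for Firm 2: q₂(c) = (64 − c)/2 − q₁/2.
Firm 1 maximizes expected profit; its first-order condition is 64 − 2q₁ − E[q₂] − 20 = 0.
Substituting E[q₂] and solving: E[c₂] = 9, so q₁ = (64 − 2·20 + 9)/3 = 11.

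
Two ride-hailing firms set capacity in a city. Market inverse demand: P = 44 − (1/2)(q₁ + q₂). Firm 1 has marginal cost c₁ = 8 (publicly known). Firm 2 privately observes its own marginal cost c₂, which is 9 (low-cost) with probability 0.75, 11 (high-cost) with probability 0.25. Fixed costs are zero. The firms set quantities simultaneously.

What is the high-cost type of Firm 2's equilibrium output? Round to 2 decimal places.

20.50

Type-c best response for Firm 2: q₂(c) = (44 − c) − q₁/2.
Firm 1 maximizes expected profit; its first-order condition is 44 − q₁ − (1/2)E[q₂] − 8 = 0.
Substituting E[q₂] and solving: E[c₂] = 9.5, so q₁ = (44 − 2·8 + 9.5)/(3/2) = 25.
q₂(high-cost) = (44 − 11 − (1/2)·25) = 20.5.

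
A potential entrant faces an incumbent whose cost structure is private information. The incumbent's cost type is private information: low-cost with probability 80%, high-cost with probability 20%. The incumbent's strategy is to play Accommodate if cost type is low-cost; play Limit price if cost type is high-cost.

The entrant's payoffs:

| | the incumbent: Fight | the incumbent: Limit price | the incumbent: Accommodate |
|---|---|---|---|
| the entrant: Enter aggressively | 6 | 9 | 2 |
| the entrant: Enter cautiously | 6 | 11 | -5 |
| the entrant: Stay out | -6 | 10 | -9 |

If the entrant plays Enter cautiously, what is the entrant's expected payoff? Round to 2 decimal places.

-1.80

E[Enter cautiously] = 0.8·(-5) + 0.2·11 = (-4) + 2.2 = -1.8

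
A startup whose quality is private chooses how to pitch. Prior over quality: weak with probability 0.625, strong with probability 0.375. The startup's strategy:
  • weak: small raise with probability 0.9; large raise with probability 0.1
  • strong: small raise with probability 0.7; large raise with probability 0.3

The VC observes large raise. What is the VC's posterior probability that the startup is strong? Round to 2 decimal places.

P(large raise) = 0.625·0.1 + 0.375·0.3 = 0.175
P(strong | large raise) = (0.375·0.3) / 0.175 = 0.1125 / 0.175 = 0.642857

0.64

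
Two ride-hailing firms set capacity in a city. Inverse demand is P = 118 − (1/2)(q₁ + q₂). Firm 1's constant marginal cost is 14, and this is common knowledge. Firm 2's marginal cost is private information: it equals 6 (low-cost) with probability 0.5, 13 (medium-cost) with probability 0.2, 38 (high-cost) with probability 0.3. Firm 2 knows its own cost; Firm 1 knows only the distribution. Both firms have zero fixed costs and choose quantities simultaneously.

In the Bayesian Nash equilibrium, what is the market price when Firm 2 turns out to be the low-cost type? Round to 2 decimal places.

44.17

Firm 2 with cost c maximizes (118 − (1/2)(q₁+q₂) − c)·q₂, giving q₂(c) = (118 − c − (1/2)q₁).
E[c₂] = 0.5·6 + 0.2·13 + 0.3·38 = 17
Firm 1's FOC against E[q₂] yields q₁ = (118 − 2·14 + E[c₂])/(3/2) = (118 − 28 + 17)/(3/2) = 71.3333.
q₂(low-cost) = 76.3333, so P = 118 − (1/2)·(71.3333 + 76.3333) = 44.1667.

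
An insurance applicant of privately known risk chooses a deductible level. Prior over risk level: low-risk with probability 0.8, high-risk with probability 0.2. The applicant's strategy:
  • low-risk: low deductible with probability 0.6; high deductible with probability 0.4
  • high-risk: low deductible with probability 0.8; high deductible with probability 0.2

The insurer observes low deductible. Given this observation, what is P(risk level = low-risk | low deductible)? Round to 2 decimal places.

0.75

P(low deductible) = 0.8·0.6 + 0.2·0.8 = 0.64
P(low-risk | low deductible) = (0.8·0.6) / 0.64 = 0.48 / 0.64 = 0.75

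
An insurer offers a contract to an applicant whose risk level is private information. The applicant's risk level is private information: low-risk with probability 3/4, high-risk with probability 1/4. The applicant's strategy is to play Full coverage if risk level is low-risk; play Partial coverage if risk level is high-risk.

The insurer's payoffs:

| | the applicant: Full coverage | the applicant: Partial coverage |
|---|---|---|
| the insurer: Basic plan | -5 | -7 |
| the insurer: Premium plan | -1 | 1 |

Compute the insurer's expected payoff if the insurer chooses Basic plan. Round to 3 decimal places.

Take the expectation over the applicant's risk level, weighting each type's action by its prior probability.
E[Basic plan] = 3/4·(-5) + 1/4·(-7) = (-15/4) + (-7/4) = -11/2

-5.500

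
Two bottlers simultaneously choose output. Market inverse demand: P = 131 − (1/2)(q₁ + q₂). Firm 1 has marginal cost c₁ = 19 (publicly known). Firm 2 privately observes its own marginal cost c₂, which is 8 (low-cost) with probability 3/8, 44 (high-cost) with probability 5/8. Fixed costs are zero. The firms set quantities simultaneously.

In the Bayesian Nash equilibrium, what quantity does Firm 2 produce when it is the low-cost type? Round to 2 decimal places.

81.83

Type-c best response for Firm 2: q₂(c) = (131 − c) − q₁/2.
Firm 1 maximizes expected profit; its first-order condition is 131 − q₁ − (1/2)E[q₂] − 19 = 0.
Substituting E[q₂] and solving: E[c₂] = 30.5, so q₁ = (131 − 2·19 + 30.5)/(3/2) = 82.3333.
q₂(low-cost) = (131 − 8 − (1/2)·82.3333) = 81.8333.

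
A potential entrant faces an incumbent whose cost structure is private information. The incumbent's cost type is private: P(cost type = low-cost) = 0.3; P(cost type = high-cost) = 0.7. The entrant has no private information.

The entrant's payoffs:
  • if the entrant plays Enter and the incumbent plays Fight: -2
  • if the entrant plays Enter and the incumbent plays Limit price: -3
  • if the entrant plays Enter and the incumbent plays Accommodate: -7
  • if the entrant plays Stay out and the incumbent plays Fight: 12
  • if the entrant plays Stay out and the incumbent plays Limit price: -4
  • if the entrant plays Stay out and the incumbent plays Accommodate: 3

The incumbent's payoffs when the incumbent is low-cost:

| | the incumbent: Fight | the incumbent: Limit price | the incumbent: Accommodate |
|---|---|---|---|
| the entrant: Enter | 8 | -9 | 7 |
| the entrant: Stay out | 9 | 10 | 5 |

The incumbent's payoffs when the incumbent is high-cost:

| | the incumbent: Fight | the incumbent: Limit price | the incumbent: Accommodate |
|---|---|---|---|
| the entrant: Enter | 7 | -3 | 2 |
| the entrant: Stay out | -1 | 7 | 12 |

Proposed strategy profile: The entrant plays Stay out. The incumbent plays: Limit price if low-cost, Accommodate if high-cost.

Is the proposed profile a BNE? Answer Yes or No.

The entrant plays Stay out: E[Stay out] = 0.3·(-4) + 0.7·(3) = 0.9; E[Enter] = -5.8. Best-responding. ✓
The incumbent (cost type low-cost), facing Stay out: Fight gives 9, Limit price gives 10, Accommodate gives 5. Proposed Limit price is best. ✓
The incumbent (cost type high-cost), facing Stay out: Fight gives -1, Limit price gives 7, Accommodate gives 12. Proposed Accommodate is best. ✓

Yes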